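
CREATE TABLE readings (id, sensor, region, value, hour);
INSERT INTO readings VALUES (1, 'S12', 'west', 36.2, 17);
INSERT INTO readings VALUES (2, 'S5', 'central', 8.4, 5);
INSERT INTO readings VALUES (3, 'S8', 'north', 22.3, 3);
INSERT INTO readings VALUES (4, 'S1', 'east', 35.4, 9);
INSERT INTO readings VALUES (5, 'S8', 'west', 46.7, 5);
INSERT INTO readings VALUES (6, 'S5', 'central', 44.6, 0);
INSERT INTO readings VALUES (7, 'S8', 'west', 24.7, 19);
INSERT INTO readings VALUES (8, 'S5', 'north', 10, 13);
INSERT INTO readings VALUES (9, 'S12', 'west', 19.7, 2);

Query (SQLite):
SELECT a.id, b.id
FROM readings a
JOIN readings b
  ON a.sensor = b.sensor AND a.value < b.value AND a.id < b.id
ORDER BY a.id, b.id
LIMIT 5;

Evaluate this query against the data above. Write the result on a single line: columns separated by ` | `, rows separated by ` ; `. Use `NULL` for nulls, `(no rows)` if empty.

2 | 6 ; 2 | 8 ; 3 | 5 ; 3 | 7

Pairs (a,b) with same sensor, a.value < b.value, a.id < b.id.
sensor groups: S1:{4} S12:{1,9} S5:{2,6,8} S8:{3,5,7}
Ordered by (a.id, b.id); first 5.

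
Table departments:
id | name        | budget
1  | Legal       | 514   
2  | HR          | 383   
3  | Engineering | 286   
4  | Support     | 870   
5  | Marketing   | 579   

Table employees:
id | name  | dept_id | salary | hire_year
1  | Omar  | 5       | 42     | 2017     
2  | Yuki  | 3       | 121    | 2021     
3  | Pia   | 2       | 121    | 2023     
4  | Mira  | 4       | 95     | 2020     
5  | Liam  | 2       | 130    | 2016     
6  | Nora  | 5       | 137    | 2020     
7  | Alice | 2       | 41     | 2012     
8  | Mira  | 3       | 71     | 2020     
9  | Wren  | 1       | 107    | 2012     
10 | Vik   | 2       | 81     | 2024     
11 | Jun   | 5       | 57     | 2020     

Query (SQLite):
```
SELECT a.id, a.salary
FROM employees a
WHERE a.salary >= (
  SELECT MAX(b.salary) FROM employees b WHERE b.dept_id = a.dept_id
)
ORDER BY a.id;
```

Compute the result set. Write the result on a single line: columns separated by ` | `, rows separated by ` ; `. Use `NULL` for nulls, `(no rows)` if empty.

2 | 121 ; 4 | 95 ; 5 | 130 ; 6 | 137 ; 9 | 107

For each employees row a, compute MAX(salary) over rows sharing a.dept_id.
Keep row a if a.salary >= that per-group MAX.
  dept_id=1: MAX(salary) = 107
  dept_id=2: MAX(salary) = 130
  dept_id=3: MAX(salary) = 121
  dept_id=4: MAX(salary) = 95
  dept_id=5: MAX(salary) = 137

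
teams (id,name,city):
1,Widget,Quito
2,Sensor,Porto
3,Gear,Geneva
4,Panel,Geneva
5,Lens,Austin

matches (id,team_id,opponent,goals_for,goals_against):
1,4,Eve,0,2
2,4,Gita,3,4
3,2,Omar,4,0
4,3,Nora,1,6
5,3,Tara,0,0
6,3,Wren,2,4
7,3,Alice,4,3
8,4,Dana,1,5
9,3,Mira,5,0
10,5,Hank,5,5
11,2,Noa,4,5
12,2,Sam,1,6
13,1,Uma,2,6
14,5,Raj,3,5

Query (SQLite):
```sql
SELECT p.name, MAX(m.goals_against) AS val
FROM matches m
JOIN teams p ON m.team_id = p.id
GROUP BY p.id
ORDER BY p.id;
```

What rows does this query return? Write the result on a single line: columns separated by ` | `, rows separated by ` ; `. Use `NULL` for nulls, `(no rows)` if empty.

Widget | 6 ; Sensor | 6 ; Gear | 6 ; Panel | 5 ; Lens | 5

Join each matches row to its teams via team_id.
Group joined rows by teams.id; compute MAX(m.goals_against) per group.
  1: ids {13} → MAX(m.goals_against)=6
  2: ids {3, 11, 12} → MAX(m.goals_against)=6
  3: ids {4, 5, 6, 7, 9} → MAX(m.goals_against)=6
  4: ids {1, 2, 8} → MAX(m.goals_against)=5
  5: ids {10, 14} → MAX(m.goals_against)=5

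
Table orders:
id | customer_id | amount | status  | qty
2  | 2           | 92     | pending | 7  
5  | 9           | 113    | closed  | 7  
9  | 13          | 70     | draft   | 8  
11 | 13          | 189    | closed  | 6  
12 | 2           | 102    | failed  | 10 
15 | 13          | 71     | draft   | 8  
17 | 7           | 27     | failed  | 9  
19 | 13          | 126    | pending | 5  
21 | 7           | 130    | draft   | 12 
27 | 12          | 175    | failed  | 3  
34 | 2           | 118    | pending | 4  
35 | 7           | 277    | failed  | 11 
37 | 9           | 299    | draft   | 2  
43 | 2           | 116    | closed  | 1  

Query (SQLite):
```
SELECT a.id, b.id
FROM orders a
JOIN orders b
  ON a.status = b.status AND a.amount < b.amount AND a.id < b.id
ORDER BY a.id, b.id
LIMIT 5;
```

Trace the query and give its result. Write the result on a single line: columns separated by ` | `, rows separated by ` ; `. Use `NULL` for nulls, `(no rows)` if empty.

Pairs (a,b) with same status, a.amount < b.amount, a.id < b.id.
status groups: closed:{5,11,43} draft:{9,15,21,37} failed:{12,17,27,35} pending:{2,19,34}
Ordered by (a.id, b.id); first 5.

2 | 19 ; 2 | 34 ; 5 | 11 ; 5 | 43 ; 9 | 15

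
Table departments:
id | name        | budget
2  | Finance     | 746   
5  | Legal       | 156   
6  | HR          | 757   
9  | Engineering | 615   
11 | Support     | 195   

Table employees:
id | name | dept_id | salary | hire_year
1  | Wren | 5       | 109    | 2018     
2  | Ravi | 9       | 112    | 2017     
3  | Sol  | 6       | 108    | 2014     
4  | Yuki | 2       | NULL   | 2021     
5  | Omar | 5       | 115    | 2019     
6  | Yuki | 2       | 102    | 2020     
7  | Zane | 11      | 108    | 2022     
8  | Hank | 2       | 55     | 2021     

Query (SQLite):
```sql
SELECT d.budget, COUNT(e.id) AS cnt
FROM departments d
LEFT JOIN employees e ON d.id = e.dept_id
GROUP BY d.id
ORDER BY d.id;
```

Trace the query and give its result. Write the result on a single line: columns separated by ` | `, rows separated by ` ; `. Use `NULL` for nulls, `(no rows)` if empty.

746 | 3 ; 156 | 2 ; 757 | 1 ; 615 | 1 ; 195 | 1

LEFT JOIN keeps every departments row; unmatched ones get NULL for employees columns.
Group by departments.id and compute COUNT(e.id). COUNT(col) of an all-NULL group is 0.
  2: ids {4, 6, 8} → COUNT(e.id)=3
  5: ids {1, 5} → COUNT(e.id)=2
  6: ids {3} → COUNT(e.id)=1
  9: ids {2} → COUNT(e.id)=1
  11: ids {7} → COUNT(e.id)=1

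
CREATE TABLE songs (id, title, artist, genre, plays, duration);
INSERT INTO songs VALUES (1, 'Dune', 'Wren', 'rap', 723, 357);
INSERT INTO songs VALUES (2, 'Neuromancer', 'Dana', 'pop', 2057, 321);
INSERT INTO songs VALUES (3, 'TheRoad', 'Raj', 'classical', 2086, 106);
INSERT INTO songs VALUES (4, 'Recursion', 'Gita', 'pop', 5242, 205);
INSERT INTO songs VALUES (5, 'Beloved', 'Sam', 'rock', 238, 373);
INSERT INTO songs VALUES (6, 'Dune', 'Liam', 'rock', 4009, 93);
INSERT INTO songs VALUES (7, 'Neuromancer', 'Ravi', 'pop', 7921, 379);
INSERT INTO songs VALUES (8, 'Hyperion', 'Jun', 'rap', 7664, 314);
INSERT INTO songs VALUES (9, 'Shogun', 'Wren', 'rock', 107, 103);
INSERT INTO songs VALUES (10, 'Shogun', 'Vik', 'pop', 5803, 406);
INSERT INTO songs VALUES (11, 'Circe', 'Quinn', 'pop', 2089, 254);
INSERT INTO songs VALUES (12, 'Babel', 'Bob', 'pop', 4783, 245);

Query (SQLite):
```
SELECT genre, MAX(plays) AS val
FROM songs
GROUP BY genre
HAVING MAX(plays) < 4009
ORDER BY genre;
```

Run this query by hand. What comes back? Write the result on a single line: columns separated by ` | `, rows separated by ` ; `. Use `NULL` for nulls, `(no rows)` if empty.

Partition songs by genre; compute MAX(plays) within each group.
HAVING: keep groups where MAX(plays) < 4009.
  classical: ids {3} → MAX(plays)=2086
  pop: ids {2, 4, 7, 10, 11, 12} → MAX(plays)=7921
  rap: ids {1, 8} → MAX(plays)=7664
  rock: ids {5, 6, 9} → MAX(plays)=4009

classical | 2086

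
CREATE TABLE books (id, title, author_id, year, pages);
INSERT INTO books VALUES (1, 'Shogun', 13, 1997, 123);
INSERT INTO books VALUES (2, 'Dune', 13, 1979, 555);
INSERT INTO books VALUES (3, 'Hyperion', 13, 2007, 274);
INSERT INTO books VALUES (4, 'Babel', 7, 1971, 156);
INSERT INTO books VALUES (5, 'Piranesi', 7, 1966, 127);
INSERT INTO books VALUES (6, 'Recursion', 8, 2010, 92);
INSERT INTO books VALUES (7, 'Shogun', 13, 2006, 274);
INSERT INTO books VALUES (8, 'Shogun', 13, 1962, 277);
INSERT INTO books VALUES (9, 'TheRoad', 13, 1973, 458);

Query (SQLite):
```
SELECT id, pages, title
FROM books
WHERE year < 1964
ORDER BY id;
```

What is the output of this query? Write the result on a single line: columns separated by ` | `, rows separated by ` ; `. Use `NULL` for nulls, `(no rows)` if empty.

year < 1964: ids {8}

8 | 277 | Shogun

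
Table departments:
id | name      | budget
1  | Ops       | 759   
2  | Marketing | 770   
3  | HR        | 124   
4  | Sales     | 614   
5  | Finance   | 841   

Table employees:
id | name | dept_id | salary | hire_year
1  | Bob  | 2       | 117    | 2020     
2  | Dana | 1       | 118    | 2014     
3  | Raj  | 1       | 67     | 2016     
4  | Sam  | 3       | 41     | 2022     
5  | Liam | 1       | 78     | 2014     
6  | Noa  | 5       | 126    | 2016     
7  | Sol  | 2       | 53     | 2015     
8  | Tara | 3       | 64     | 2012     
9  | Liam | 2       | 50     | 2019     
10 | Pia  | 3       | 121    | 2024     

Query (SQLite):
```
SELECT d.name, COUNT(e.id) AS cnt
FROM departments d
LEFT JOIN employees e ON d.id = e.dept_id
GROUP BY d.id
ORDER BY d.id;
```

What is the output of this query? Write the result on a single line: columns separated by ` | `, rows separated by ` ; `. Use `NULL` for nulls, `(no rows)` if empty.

Ops | 3 ; Marketing | 3 ; HR | 3 ; Sales | 0 ; Finance | 1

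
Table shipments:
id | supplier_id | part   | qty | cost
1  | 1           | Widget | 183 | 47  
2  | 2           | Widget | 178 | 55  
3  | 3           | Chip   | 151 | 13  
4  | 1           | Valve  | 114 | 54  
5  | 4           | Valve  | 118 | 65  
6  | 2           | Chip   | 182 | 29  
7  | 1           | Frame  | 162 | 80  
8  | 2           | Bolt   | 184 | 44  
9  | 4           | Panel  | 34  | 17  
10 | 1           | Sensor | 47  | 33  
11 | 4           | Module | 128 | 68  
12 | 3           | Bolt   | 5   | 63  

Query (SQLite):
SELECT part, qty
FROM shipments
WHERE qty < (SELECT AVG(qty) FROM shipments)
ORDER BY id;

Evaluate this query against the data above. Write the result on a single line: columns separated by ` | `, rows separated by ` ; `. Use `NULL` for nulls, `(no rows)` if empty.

Valve | 114 ; Valve | 118 ; Panel | 34 ; Sensor | 47 ; Bolt | 5

Scalar subquery: AVG(qty) over all shipments rows = 123.833333 (≈; comparison uses full precision).
Keep rows where qty < that value.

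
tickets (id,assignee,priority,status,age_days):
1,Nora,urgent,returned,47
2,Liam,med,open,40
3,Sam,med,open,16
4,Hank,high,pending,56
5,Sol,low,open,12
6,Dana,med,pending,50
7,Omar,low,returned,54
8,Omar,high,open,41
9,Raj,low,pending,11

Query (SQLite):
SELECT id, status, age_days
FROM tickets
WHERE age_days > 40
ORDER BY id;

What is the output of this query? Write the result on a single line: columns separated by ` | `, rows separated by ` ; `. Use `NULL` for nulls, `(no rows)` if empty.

1 | returned | 47 ; 4 | pending | 56 ; 6 | pending | 50 ; 7 | returned | 54 ; 8 | open | 41

age_days > 40: ids {1, 4, 6, 7, 8}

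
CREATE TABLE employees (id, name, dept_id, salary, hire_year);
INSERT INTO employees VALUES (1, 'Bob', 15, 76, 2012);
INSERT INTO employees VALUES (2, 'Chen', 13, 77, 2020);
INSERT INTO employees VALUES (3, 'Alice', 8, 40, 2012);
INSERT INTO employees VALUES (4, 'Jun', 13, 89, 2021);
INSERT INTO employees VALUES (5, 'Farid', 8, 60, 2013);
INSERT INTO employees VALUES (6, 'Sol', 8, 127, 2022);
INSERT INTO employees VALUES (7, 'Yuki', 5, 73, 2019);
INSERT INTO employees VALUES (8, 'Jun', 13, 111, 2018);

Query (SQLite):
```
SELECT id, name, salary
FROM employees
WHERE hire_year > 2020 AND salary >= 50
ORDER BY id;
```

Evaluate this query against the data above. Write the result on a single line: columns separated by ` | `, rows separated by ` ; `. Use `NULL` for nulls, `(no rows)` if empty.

hire_year > 2020: ids {4, 6}
salary >= 50: ids {1, 2, 4, 5, 6, 7, 8}
Combine with AND.

4 | Jun | 89 ; 6 | Sol | 127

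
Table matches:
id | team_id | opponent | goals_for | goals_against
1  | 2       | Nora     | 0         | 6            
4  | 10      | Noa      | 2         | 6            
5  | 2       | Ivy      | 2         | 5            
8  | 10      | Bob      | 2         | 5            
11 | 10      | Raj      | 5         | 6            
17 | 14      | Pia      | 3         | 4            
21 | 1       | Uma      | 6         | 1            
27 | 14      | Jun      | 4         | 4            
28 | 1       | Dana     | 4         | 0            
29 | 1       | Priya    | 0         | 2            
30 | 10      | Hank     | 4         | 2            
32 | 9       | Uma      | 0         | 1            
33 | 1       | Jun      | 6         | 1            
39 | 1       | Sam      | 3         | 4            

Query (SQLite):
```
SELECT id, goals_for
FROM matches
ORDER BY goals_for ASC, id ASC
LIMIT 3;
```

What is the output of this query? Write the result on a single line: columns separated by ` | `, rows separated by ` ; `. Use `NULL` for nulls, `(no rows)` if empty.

1 | 0 ; 29 | 0 ; 32 | 0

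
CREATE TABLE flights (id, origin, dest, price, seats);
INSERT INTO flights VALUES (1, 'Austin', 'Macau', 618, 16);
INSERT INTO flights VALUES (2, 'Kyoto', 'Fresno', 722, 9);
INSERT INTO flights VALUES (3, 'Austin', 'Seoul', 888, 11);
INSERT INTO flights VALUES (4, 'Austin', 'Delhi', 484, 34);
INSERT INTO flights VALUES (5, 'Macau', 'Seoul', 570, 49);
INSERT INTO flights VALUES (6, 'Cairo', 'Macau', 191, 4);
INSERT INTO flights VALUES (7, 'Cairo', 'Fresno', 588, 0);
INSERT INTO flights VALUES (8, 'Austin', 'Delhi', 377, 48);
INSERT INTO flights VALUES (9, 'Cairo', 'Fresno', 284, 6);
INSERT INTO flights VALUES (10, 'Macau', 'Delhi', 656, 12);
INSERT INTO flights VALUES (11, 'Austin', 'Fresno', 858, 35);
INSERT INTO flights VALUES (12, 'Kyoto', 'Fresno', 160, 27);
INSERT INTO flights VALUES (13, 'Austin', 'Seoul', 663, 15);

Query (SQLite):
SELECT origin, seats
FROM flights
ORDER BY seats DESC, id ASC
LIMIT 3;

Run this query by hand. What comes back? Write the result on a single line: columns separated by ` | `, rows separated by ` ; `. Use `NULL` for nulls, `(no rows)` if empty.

Macau | 49 ; Austin | 48 ; Austin | 35

Sort by seats desc, tiebreak id asc: (49, id=5), (48, id=8), (35, id=11), (34, id=4), (27, id=12), (16, id=1) …. Take first 3.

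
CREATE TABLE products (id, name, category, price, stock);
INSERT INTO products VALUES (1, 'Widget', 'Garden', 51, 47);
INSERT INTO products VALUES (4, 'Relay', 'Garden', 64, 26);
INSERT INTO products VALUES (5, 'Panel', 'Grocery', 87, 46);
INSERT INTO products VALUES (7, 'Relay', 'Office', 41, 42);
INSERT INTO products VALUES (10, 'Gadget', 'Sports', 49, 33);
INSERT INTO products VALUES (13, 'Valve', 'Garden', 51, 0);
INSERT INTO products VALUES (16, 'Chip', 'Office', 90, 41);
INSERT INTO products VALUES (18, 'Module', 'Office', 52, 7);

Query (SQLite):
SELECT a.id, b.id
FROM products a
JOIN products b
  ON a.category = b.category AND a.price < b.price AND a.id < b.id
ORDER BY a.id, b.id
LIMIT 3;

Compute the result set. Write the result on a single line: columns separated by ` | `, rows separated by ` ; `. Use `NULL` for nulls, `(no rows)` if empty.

1 | 4 ; 7 | 16 ; 7 | 18

Pairs (a,b) with same category, a.price < b.price, a.id < b.id.
category groups: Garden:{1,4,13} Grocery:{5} Office:{7,16,18} Sports:{10}
Ordered by (a.id, b.id); first 3.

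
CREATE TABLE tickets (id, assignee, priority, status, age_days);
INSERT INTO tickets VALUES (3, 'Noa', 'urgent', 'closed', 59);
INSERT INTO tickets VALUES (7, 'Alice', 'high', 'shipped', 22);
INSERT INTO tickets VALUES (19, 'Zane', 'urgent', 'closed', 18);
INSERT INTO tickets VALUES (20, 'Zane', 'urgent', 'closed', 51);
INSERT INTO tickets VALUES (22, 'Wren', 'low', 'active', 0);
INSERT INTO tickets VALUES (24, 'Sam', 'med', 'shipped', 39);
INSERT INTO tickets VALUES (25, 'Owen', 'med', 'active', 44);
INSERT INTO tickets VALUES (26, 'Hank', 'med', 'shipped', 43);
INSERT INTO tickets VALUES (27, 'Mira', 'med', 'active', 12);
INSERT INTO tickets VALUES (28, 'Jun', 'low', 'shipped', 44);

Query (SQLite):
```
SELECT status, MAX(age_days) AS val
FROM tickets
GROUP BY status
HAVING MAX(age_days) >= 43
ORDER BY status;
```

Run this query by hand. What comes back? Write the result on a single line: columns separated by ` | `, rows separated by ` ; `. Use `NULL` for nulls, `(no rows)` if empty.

active | 44 ; closed | 59 ; shipped | 44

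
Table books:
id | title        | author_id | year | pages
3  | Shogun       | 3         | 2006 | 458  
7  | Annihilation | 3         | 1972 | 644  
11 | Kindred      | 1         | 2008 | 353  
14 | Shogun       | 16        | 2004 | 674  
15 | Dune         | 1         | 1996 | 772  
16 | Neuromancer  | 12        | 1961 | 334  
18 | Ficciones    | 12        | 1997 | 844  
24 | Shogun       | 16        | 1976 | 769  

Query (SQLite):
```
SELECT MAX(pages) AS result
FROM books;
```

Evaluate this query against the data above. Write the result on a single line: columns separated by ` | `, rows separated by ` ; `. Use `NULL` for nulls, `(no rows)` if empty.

844

All pages values: [458, 644, 353, 674, 772, 334, 844, 769].
MAX of non-NULL values = 844.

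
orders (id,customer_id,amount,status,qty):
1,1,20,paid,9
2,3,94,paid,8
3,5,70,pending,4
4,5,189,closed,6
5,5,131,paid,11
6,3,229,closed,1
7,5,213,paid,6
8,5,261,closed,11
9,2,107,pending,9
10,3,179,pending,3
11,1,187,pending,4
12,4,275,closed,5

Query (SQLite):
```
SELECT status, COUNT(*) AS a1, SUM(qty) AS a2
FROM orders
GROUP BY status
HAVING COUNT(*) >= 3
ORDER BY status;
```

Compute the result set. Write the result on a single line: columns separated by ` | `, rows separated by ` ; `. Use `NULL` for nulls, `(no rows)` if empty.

Group orders by status.
Per group compute: COUNT(*), SUM(qty).
HAVING: drop groups with fewer than 3 rows.
  closed: ids {4, 6, 8, 12} → COUNT(*)=4, SUM(qty)=23
  paid: ids {1, 2, 5, 7} → COUNT(*)=4, SUM(qty)=34
  pending: ids {3, 9, 10, 11} → COUNT(*)=4, SUM(qty)=20

closed | 4 | 23 ; paid | 4 | 34 ; pending | 4 | 20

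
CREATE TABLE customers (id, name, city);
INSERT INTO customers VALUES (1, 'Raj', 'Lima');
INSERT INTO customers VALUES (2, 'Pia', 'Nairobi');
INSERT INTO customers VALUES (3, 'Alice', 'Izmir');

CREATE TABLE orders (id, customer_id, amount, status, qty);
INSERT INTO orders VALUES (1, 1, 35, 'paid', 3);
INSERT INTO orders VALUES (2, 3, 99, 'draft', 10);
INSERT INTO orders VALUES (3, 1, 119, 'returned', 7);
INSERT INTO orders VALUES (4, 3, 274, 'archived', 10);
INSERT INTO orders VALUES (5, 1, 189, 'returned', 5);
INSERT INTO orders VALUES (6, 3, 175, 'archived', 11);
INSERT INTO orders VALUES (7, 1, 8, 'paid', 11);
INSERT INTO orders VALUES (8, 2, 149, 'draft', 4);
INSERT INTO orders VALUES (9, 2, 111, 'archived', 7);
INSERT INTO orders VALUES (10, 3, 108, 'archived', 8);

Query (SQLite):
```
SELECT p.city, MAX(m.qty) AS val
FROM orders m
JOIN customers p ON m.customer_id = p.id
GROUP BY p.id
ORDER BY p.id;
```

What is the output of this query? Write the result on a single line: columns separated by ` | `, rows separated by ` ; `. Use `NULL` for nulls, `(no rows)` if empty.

Lima | 11 ; Nairobi | 7 ; Izmir | 11

Join each orders row to its customers via customer_id.
Group joined rows by customers.id; compute MAX(m.qty) per group.
  1: ids {1, 3, 5, 7} → MAX(m.qty)=11
  2: ids {8, 9} → MAX(m.qty)=7
  3: ids {2, 4, 6, 10} → MAX(m.qty)=11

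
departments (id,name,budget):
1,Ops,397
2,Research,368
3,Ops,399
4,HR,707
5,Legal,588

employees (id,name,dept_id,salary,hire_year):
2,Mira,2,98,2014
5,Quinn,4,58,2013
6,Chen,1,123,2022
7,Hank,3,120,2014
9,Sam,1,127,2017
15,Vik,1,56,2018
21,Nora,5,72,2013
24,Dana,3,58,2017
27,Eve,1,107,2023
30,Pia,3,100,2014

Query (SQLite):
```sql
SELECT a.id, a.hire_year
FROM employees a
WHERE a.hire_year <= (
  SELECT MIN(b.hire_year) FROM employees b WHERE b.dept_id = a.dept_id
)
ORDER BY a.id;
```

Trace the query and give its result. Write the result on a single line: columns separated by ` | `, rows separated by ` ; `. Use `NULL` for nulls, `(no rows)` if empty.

For each employees row a, compute MIN(hire_year) over rows sharing a.dept_id.
Keep row a if a.hire_year <= that per-group MIN.
  dept_id=1: MIN(hire_year) = 2017
  dept_id=2: MIN(hire_year) = 2014
  dept_id=3: MIN(hire_year) = 2014
  dept_id=4: MIN(hire_year) = 2013
  dept_id=5: MIN(hire_year) = 2013

2 | 2014 ; 5 | 2013 ; 7 | 2014 ; 9 | 2017 ; 21 | 2013 ; 30 | 2014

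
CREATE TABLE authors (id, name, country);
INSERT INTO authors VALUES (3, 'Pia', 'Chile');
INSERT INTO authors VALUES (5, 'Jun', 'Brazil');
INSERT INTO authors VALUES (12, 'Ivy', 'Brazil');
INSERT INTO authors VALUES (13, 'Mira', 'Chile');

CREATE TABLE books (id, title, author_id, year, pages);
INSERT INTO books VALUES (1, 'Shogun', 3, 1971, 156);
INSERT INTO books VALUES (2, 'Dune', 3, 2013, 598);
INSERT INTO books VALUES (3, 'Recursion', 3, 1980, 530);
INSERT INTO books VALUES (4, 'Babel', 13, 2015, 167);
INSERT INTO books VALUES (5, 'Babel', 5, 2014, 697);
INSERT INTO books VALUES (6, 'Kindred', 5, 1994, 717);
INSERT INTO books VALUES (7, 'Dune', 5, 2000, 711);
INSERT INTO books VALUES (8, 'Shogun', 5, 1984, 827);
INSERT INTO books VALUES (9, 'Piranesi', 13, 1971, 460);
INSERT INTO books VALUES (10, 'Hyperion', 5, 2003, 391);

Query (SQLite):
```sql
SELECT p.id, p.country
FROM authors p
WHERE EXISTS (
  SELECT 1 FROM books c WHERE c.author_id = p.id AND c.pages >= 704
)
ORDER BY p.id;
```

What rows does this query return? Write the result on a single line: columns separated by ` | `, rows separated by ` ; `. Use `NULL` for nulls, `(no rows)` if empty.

5 | Brazil

For each authors row, check whether any books with matching author_id has pages >= 704.
Keep rows where that is true.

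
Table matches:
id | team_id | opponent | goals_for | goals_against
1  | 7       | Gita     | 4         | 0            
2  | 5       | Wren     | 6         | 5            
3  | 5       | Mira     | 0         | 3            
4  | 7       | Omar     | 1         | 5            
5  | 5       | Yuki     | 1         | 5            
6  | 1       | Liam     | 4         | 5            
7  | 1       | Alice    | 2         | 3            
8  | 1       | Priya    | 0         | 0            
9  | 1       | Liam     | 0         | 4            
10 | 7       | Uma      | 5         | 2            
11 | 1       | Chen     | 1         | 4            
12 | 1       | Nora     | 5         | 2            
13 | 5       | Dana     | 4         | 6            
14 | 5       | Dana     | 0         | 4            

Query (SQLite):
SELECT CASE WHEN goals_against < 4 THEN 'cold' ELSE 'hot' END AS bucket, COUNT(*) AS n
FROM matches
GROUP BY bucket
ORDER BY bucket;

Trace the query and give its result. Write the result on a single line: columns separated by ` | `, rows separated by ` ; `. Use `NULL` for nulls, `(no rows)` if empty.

cold | 6 ; hot | 8

Bucket rows by goals_against < 4 → 'cold' else 'hot'; count each bucket.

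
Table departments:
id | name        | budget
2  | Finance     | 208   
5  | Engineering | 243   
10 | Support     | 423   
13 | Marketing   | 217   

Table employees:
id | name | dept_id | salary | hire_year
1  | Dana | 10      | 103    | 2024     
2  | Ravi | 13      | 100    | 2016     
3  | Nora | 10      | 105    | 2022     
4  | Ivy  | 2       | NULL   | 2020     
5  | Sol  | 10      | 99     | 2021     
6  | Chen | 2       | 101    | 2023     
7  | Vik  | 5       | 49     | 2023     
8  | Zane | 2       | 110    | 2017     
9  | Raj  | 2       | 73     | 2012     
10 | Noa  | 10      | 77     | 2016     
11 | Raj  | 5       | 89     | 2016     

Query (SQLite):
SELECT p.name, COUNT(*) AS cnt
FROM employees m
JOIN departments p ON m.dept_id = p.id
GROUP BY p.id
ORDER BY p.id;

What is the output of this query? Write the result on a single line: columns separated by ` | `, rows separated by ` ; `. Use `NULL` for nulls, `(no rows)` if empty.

Join each employees row to its departments via dept_id.
Group joined rows by departments.id; compute COUNT(*) per group.
  2: ids {4, 6, 8, 9} → COUNT(*)=4
  5: ids {7, 11} → COUNT(*)=2
  10: ids {1, 3, 5, 10} → COUNT(*)=4
  13: ids {2} → COUNT(*)=1

Finance | 4 ; Engineering | 2 ; Support | 4 ; Marketing | 1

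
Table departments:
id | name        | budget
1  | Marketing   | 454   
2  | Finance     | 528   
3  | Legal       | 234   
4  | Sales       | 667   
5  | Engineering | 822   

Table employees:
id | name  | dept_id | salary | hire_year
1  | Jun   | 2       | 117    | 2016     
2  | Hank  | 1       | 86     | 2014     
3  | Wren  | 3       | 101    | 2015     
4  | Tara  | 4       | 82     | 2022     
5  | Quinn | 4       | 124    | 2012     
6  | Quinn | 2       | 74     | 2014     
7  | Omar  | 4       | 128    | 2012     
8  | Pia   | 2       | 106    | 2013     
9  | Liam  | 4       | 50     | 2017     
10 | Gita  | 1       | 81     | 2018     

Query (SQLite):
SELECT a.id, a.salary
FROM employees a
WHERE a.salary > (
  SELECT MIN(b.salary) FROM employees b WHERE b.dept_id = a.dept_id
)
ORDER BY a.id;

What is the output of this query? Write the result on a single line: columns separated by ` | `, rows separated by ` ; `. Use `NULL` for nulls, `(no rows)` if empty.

1 | 117 ; 2 | 86 ; 4 | 82 ; 5 | 124 ; 7 | 128 ; 8 | 106

For each employees row a, compute MIN(salary) over rows sharing a.dept_id.
Keep row a if a.salary > that per-group MIN.
  dept_id=1: MIN(salary) = 81
  dept_id=2: MIN(salary) = 74
  dept_id=3: MIN(salary) = 101
  dept_id=4: MIN(salary) = 50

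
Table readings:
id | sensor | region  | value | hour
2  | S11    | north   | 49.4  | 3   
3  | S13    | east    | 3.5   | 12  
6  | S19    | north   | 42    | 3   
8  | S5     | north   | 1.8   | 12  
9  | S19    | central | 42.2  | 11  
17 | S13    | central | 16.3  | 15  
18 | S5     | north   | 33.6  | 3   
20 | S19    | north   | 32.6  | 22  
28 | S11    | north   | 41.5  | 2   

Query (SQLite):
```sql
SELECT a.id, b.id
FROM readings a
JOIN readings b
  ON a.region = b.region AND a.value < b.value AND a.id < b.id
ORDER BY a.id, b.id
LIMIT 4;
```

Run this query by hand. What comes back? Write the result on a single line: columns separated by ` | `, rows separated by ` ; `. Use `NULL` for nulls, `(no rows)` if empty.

8 | 18 ; 8 | 20 ; 8 | 28 ; 18 | 28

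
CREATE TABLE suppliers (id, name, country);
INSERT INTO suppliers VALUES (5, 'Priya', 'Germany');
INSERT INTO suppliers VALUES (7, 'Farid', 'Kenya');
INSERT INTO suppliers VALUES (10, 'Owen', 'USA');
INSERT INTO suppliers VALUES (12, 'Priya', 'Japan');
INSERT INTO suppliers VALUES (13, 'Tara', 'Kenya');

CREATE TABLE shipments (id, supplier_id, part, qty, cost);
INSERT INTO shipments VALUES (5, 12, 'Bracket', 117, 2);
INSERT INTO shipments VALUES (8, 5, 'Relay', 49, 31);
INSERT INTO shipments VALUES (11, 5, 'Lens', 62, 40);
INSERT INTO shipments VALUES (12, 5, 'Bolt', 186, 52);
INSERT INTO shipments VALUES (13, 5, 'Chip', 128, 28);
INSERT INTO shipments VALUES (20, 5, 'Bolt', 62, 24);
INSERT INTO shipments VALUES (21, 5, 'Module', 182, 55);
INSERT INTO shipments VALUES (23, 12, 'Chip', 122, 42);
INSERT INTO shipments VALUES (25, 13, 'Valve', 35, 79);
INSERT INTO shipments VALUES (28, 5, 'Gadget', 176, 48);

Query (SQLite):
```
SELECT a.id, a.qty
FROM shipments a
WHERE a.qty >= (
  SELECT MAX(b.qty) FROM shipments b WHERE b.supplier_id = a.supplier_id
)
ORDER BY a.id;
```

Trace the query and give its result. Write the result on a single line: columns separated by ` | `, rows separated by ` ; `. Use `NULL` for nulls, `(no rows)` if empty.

For each shipments row a, compute MAX(qty) over rows sharing a.supplier_id.
Keep row a if a.qty >= that per-group MAX.
  supplier_id=5: MAX(qty) = 186
  supplier_id=12: MAX(qty) = 122
  supplier_id=13: MAX(qty) = 35

12 | 186 ; 23 | 122 ; 25 | 35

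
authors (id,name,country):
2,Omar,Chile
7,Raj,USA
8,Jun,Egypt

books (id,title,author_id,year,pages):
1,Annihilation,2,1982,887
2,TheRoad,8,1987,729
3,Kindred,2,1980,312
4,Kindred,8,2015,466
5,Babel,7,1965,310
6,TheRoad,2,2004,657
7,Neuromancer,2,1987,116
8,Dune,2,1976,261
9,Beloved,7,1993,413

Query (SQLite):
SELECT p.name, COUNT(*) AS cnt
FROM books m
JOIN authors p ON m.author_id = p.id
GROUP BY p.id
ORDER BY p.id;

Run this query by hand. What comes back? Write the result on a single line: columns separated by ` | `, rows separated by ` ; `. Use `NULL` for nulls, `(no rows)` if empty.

Omar | 5 ; Raj | 2 ; Jun | 2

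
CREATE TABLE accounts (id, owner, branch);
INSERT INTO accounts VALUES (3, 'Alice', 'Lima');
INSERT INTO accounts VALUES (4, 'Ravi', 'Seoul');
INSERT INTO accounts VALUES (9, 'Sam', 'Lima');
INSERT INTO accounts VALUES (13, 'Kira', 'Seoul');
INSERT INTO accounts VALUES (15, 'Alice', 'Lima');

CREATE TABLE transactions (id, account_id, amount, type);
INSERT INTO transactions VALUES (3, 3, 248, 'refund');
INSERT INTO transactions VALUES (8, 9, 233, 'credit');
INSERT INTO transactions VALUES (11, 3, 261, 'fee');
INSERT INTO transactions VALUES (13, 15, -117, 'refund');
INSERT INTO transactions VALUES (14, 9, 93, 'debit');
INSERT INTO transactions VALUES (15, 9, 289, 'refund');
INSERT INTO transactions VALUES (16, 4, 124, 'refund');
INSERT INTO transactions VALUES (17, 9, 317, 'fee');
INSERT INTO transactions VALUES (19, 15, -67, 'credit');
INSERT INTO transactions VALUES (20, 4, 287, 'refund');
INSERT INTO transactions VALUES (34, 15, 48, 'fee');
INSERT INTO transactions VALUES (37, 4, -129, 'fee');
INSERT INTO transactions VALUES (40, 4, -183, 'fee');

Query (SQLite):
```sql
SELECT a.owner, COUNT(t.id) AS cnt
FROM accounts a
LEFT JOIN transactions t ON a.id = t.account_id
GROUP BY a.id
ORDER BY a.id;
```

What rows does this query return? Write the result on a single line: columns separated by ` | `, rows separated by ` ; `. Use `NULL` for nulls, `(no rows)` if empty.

Alice | 2 ; Ravi | 4 ; Sam | 4 ; Kira | 0 ; Alice | 3

LEFT JOIN keeps every accounts row; unmatched ones get NULL for transactions columns.
Group by accounts.id and compute COUNT(t.id). COUNT(col) of an all-NULL group is 0.
  3: ids {3, 11} → COUNT(t.id)=2
  4: ids {16, 20, 37, 40} → COUNT(t.id)=4
  9: ids {8, 14, 15, 17} → COUNT(t.id)=4
  13: ids {—} → COUNT(t.id)=0
  15: ids {13, 19, 34} → COUNT(t.id)=3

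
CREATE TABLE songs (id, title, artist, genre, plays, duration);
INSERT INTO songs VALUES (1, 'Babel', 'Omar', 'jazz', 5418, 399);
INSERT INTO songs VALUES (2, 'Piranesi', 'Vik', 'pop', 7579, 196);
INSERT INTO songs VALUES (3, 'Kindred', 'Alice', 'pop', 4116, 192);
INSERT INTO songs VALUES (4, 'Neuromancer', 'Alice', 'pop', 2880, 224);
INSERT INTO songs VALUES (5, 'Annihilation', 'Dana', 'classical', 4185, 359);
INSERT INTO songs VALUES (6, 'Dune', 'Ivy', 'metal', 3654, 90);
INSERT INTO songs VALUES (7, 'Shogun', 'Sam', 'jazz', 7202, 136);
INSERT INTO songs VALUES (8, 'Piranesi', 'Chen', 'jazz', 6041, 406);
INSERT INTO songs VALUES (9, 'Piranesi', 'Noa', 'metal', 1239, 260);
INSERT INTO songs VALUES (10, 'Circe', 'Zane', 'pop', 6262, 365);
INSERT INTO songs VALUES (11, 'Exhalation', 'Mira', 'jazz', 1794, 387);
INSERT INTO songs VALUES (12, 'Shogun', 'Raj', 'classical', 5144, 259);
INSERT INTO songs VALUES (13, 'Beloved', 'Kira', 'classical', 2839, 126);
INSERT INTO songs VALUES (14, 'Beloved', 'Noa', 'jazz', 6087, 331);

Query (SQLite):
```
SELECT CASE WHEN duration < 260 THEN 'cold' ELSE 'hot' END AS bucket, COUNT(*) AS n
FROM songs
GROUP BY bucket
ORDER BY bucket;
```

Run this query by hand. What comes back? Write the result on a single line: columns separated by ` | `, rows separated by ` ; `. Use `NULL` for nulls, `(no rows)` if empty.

cold | 7 ; hot | 7

Bucket rows by duration < 260 → 'cold' else 'hot'; count each bucket.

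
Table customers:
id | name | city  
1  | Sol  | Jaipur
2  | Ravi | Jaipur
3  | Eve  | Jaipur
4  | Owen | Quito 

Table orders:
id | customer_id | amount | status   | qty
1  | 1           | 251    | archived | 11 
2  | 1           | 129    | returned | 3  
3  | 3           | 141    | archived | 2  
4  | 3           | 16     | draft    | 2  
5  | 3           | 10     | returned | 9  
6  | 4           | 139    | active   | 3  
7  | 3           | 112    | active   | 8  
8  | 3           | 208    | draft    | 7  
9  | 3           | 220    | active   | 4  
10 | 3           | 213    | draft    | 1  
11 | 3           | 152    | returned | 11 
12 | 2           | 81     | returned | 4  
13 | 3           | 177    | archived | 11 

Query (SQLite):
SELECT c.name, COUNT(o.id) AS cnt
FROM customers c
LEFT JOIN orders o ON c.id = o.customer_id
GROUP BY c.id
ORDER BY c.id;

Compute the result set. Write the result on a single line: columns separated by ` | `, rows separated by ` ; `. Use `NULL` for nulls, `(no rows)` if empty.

LEFT JOIN keeps every customers row; unmatched ones get NULL for orders columns.
Group by customers.id and compute COUNT(o.id). COUNT(col) of an all-NULL group is 0.
  1: ids {1, 2} → COUNT(o.id)=2
  2: ids {12} → COUNT(o.id)=1
  3: ids {3, 4, 5, 7, 8, 9, 10, 11, 13} → COUNT(o.id)=9
  4: ids {6} → COUNT(o.id)=1

Sol | 2 ; Ravi | 1 ; Eve | 9 ; Owen | 1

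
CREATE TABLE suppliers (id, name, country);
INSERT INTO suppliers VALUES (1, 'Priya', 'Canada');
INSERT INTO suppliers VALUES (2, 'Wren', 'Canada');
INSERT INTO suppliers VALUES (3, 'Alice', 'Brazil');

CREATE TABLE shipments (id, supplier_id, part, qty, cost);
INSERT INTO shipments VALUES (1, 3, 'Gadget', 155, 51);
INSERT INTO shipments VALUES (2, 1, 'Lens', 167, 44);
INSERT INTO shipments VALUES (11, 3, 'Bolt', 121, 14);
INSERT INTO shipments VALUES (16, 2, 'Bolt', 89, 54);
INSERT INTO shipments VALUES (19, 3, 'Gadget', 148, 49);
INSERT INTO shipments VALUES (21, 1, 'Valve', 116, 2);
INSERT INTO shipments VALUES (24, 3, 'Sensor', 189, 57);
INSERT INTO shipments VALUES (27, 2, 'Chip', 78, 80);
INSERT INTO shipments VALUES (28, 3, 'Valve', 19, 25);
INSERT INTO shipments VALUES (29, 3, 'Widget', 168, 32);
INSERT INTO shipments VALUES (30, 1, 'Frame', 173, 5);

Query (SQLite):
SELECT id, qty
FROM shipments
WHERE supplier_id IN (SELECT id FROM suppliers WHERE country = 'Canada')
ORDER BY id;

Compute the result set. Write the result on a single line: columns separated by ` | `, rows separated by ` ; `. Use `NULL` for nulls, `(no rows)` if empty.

2 | 167 ; 16 | 89 ; 21 | 116 ; 27 | 78 ; 30 | 173

Inner query: suppliers.id where country = 'Canada'.
Outer: keep shipments rows whose supplier_id is in that set.
Inner query → {1, 2}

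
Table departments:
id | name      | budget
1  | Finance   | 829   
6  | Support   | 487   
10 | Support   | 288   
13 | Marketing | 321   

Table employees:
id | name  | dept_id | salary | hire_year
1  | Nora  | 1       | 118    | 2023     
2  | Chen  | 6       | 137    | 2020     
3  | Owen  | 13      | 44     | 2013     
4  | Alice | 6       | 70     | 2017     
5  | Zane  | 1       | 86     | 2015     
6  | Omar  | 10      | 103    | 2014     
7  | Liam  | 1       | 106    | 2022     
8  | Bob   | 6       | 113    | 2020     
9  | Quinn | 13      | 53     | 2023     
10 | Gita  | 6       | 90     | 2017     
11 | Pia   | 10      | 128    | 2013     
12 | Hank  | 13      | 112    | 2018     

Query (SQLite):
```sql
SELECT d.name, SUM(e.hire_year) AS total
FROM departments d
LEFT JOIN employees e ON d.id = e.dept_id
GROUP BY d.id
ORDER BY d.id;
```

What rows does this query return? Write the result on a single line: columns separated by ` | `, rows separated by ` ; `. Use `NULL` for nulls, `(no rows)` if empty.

LEFT JOIN keeps every departments row; unmatched ones get NULL for employees columns.
Group by departments.id and compute SUM(e.hire_year). SUM over an all-NULL group is NULL.
  1: ids {1, 5, 7} → SUM(e.hire_year)=6060
  6: ids {2, 4, 8, 10} → SUM(e.hire_year)=8074
  10: ids {6, 11} → SUM(e.hire_year)=4027
  13: ids {3, 9, 12} → SUM(e.hire_year)=6054

Finance | 6060 ; Support | 8074 ; Support | 4027 ; Marketing | 6054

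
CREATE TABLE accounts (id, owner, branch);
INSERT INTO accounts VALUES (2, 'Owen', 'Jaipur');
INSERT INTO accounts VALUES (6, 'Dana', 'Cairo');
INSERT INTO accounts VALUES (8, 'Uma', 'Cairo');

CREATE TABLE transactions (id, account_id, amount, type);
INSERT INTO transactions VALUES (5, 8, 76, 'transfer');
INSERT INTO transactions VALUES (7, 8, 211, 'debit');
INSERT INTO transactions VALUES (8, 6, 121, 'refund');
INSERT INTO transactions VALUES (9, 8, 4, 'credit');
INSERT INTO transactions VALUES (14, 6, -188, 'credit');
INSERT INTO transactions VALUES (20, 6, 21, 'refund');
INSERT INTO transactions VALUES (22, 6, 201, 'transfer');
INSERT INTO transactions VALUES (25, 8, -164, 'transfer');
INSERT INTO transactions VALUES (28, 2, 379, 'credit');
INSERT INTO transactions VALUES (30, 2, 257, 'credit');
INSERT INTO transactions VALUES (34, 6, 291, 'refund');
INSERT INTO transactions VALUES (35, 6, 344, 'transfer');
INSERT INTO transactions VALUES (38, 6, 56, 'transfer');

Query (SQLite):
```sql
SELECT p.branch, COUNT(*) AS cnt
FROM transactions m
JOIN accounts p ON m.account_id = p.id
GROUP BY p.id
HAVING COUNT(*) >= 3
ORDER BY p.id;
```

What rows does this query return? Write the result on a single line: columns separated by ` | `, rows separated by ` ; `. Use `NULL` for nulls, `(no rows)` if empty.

Join each transactions row to its accounts via account_id.
Group joined rows by accounts.id; compute COUNT(*) per group.
HAVING: keep groups with count ≥ 3.
  2: ids {28, 30} → COUNT(*)=2
  6: ids {8, 14, 20, 22, 34, 35, 38} → COUNT(*)=7
  8: ids {5, 7, 9, 25} → COUNT(*)=4

Cairo | 7 ; Cairo | 4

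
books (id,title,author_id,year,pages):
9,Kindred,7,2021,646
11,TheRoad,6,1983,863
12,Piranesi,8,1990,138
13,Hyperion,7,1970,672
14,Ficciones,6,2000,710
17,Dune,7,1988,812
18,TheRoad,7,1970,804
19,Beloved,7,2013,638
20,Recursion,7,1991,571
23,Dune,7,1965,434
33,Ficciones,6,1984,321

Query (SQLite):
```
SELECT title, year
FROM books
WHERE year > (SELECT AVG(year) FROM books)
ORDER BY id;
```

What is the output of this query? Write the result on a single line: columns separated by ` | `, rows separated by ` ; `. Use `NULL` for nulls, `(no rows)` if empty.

Kindred | 2021 ; Piranesi | 1990 ; Ficciones | 2000 ; Beloved | 2013 ; Recursion | 1991

Scalar subquery: AVG(year) over all books rows = 1988.636364 (≈; comparison uses full precision).
Keep rows where year > that value.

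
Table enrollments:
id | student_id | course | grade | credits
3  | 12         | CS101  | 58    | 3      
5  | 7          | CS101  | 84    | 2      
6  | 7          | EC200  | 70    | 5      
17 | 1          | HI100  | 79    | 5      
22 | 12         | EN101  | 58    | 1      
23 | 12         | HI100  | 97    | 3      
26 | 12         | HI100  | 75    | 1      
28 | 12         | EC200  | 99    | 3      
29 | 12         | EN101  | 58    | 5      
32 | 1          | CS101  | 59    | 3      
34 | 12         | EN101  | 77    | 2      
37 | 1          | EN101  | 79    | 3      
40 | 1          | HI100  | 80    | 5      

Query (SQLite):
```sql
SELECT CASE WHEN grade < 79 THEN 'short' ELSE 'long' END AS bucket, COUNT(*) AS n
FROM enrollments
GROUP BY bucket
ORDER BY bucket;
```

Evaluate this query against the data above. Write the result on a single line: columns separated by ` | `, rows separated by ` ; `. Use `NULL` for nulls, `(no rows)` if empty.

long | 6 ; short | 7

Bucket rows by grade < 79 → 'short' else 'long'; count each bucket.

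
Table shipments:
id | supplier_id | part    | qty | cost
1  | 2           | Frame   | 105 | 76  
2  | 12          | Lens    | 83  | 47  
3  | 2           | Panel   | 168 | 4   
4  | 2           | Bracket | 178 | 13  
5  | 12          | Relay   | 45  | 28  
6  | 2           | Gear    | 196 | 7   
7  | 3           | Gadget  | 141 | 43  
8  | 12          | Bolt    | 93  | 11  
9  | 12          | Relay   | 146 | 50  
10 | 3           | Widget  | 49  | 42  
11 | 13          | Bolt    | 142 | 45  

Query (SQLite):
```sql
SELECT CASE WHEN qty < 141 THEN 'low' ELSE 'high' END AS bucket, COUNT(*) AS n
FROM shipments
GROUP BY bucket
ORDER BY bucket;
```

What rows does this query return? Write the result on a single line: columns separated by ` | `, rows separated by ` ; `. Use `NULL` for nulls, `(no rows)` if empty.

high | 6 ; low | 5

Bucket rows by qty < 141 → 'low' else 'high'; count each bucket.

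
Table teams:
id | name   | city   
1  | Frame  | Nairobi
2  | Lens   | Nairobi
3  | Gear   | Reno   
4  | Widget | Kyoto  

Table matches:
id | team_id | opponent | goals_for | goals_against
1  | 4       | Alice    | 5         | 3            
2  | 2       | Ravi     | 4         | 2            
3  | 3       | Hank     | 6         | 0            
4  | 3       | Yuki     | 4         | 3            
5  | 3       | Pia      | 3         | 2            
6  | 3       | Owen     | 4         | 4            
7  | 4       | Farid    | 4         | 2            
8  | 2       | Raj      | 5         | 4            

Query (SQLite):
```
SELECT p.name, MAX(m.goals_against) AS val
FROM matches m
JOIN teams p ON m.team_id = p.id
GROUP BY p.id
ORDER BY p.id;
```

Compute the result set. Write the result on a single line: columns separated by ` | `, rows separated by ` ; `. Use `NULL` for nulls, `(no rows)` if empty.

Join each matches row to its teams via team_id.
Group joined rows by teams.id; compute MAX(m.goals_against) per group.
  2: ids {2, 8} → MAX(m.goals_against)=4
  3: ids {3, 4, 5, 6} → MAX(m.goals_against)=4
  4: ids {1, 7} → MAX(m.goals_against)=3

Lens | 4 ; Gear | 4 ; Widget | 3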